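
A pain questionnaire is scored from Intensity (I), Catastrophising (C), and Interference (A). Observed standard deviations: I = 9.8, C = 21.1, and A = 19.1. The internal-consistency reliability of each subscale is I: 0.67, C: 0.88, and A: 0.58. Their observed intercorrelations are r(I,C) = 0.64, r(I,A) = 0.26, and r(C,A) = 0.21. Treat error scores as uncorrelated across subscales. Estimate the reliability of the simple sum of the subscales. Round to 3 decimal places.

0.834

Var(I+C+A) = 9.8² + 21.1² + 19.1² + 2·[9.8·21.1·0.64 + 9.8·19.1·0.26 + 21.1·19.1·0.21] = 906.06 + 531.276 = 1437.34.
With uncorrelated errors the cross-covariances are all true-score covariance, so they carry over unchanged; only the diagonal terms shrink to ρᵢσᵢ².
True-score variance = [9.8²·0.67 + 21.1²·0.88 + 19.1²·0.58] + 531.276 = 667.721 + 531.276 = 1199.
Reliability = 1199 / 1437.34 = 0.834.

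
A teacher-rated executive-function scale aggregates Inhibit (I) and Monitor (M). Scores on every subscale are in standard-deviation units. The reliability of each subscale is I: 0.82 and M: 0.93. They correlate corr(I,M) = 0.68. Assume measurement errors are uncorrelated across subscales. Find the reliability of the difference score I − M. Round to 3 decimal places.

Var(I−M) = 1 + 1 − 2·0.68 = 2 − 1.36 = 0.64.
Under uncorrelated errors the observed covariances equal the true-score covariances, so only the own-variance terms attenuate.
True-score variance = [0.82 + 0.93] − 1.36 = 1.75 − 1.36 = 0.39.
Reliability = 0.39 / 0.64 = 0.609.

0.609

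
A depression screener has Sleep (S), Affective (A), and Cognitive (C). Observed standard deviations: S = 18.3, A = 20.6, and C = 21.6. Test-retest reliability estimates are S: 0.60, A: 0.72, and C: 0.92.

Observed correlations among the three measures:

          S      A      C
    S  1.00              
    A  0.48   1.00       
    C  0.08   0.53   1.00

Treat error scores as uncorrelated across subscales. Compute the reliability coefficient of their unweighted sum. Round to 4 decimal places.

Var(S+A+C) = 18.3² + 20.6² + 21.6² + 2·[18.3·20.6·0.48 + 18.3·21.6·0.08 + 20.6·21.6·0.53] = 1225.81 + 896.803 = 2122.61.
With uncorrelated errors the cross-covariances are all true-score covariance, so they carry over unchanged; only the diagonal terms shrink to ρᵢσᵢ².
True-score variance = [18.3²·0.60 + 20.6²·0.72 + 21.6²·0.92] + 896.803 = 935.708 + 896.803 = 1832.51.
Reliability = 1832.51 / 2122.61 = 0.8633.

0.8633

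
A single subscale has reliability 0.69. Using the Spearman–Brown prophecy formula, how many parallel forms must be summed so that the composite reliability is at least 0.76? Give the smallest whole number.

2

k ≥ ρ*(1−ρ₁)/(ρ₁(1−ρ*)) = 0.76·0.31 / (0.69·0.24) = 1.423.
Smallest integer k = 2.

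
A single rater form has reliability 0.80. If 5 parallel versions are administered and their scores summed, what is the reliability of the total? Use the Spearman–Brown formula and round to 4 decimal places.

ρ_k = kρ / (1 + (k−1)ρ) = 5·0.80 / (1 + 4·0.80) = 4.000 / 4.200 = 0.9524.

0.9524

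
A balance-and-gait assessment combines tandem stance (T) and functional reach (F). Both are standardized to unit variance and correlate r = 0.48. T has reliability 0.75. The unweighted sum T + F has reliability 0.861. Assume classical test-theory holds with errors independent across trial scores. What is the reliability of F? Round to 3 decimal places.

0.839

Var(T+F) = 2 + 2·0.48 = 2.960.
True-score variance = ρ_T + ρ_F + 2·0.48, so 0.861 = (0.75 + ρ_F + 0.96) / 2.960.
ρ_F = 0.861·2.960 − 0.75 − 0.96 = 0.839.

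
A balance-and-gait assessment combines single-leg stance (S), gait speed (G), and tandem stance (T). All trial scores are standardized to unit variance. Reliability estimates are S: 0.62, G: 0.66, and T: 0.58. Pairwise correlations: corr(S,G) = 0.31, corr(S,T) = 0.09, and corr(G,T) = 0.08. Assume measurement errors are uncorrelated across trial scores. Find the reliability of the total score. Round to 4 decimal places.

Var(S+G+T) = 3 + 2·[0.31 + 0.09 + 0.08] = 3 + 0.96 = 3.96.
Because errors are independent across components, Cov(Tᵢ,Tⱼ) = Cov(Xᵢ,Xⱼ); the off-diagonal part of the true-score variance is the same as above.
True-score variance = [0.62 + 0.66 + 0.58] + 0.96 = 1.86 + 0.96 = 2.82.
Reliability = 2.82 / 3.96 = 0.7121.

0.7121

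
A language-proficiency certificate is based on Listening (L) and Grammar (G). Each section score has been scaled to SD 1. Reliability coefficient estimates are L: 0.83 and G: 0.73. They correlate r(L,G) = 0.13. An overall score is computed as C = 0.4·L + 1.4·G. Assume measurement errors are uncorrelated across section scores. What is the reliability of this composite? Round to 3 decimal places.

0.754

Var(C) = 0.4² + 1.4² + 2·[0.56·0.13] = 2.12 + 0.1456 = 2.2656.
Because errors are independent across components, Cov(Tᵢ,Tⱼ) = Cov(Xᵢ,Xⱼ); the off-diagonal part of the true-score variance is the same as above.
True-score variance = [0.4²·0.83 + 1.4²·0.73] + 0.1456 = 1.5636 + 0.1456 = 1.7092.
Reliability = 1.7092 / 2.2656 = 0.754.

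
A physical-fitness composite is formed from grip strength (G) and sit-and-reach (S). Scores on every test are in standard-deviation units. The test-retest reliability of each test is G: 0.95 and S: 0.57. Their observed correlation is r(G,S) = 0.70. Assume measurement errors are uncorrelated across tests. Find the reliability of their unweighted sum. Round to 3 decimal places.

Var(G+S) = 2 + 2·[0.70] = 2 + 1.4 = 3.4.
Under uncorrelated errors the observed covariances equal the true-score covariances, so only the own-variance terms attenuate.
True-score variance = [0.95 + 0.57] + 1.4 = 1.52 + 1.4 = 2.92.
Reliability = 2.92 / 3.4 = 0.859.

0.859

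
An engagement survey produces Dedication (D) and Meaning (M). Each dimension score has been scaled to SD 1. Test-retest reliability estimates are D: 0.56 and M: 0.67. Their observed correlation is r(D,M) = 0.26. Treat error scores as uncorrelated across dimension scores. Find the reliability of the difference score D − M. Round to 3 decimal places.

0.480

Var(D−M) = 1 + 1 − 2·0.26 = 2 − 0.52 = 1.48.
Under uncorrelated errors the observed covariances equal the true-score covariances, so only the own-variance terms attenuate.
True-score variance = [0.56 + 0.67] − 0.52 = 1.23 − 0.52 = 0.71.
Reliability = 0.71 / 1.48 = 0.480.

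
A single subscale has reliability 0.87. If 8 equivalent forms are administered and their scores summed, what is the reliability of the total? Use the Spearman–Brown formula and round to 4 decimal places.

ρ_k = kρ / (1 + (k−1)ρ) = 8·0.87 / (1 + 7·0.87) = 6.960 / 7.090 = 0.9817.

0.9817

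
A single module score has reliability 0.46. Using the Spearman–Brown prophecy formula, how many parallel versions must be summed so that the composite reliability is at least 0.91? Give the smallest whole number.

12

k ≥ ρ*(1−ρ₁)/(ρ₁(1−ρ*)) = 0.91·0.54 / (0.46·0.09) = 11.870.
Smallest integer k = 12.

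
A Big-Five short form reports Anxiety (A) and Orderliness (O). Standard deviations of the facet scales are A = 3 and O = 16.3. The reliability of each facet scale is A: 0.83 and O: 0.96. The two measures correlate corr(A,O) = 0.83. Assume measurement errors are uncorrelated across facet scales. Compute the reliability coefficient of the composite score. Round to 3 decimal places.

Var(A+O) = 3² + 16.3² + 2·[3·16.3·0.83] = 274.69 + 81.174 = 355.864.
Under uncorrelated errors the observed covariances equal the true-score covariances, so only the own-variance terms attenuate.
True-score variance = [3²·0.83 + 16.3²·0.96] + 81.174 = 262.532 + 81.174 = 343.706.
Reliability = 343.706 / 355.864 = 0.966.

0.966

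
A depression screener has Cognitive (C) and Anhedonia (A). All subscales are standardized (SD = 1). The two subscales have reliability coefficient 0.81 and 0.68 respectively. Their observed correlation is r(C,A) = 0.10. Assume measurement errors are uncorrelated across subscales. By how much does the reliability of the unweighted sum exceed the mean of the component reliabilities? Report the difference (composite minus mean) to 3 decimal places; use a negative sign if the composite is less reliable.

Var(sum) = 2 + 0.2 = 2.2; true-score variance = 1.49 + 0.2 = 1.69; composite reliability = 0.7682.
Mean component reliability = 0.7450.
Difference = 0.7682 − 0.7450 = 0.023.

0.023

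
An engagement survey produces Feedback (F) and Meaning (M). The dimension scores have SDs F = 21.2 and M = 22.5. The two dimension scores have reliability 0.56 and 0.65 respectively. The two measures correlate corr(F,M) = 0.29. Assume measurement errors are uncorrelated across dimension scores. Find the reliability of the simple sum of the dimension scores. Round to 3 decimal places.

0.696

Var(F+M) = 21.2² + 22.5² + 2·[21.2·22.5·0.29] = 955.69 + 276.66 = 1232.35.
With uncorrelated errors the cross-covariances are all true-score covariance, so they carry over unchanged; only the diagonal terms shrink to ρᵢσᵢ².
True-score variance = [21.2²·0.56 + 22.5²·0.65] + 276.66 = 580.749 + 276.66 = 857.409.
Reliability = 857.409 / 1232.35 = 0.696.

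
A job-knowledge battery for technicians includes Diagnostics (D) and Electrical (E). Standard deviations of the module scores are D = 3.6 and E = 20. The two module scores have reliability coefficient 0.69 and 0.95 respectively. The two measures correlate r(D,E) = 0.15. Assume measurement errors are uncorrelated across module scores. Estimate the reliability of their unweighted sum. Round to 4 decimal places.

0.9447

Var(D+E) = 3.6² + 20² + 2·[3.6·20·0.15] = 412.96 + 21.6 = 434.56.
With uncorrelated errors the cross-covariances are all true-score covariance, so they carry over unchanged; only the diagonal terms shrink to ρᵢσᵢ².
True-score variance = [3.6²·0.69 + 20²·0.95] + 21.6 = 388.942 + 21.6 = 410.542.
Reliability = 410.542 / 434.56 = 0.9447.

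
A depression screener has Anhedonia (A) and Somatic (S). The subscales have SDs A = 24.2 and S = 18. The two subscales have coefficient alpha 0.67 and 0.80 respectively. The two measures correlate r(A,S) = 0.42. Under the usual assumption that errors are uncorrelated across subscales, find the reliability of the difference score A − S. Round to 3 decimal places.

0.525

Var(A−S) = 24.2² + 18² − 2·24.2·18·0.42 = 909.64 − 365.904 = 543.736.
Because errors are independent across components, Cov(Tᵢ,Tⱼ) = Cov(Xᵢ,Xⱼ); the off-diagonal part of the true-score variance is the same as above.
True-score variance = [24.2²·0.67 + 18²·0.80] − 365.904 = 651.579 − 365.904 = 285.675.
Reliability = 285.675 / 543.736 = 0.525.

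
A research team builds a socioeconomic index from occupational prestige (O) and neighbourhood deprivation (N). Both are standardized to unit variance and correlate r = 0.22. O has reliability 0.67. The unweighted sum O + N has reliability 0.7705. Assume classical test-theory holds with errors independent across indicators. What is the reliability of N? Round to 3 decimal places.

Var(O+N) = 2 + 2·0.22 = 2.440.
True-score variance = ρ_O + ρ_N + 2·0.22, so 0.7705 = (0.67 + ρ_N + 0.44) / 2.440.
ρ_N = 0.7705·2.440 − 0.67 − 0.44 = 0.770.

0.770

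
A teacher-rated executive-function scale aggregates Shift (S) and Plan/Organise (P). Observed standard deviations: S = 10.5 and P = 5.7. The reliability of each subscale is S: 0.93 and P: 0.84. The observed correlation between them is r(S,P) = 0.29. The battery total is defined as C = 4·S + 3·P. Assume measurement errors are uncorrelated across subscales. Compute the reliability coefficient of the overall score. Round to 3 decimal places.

Var(C) = 4²·10.5² + 3²·5.7² + 2·[12·10.5·5.7·0.29] = 2056.41 + 416.556 = 2472.97.
Because errors are independent across components, Cov(Tᵢ,Tⱼ) = Cov(Xᵢ,Xⱼ); the off-diagonal part of the true-score variance is the same as above.
True-score variance = [4²·10.5²·0.93 + 3²·5.7²·0.84] + 416.556 = 1886.14 + 416.556 = 2302.7.
Reliability = 2302.7 / 2472.97 = 0.931.

0.931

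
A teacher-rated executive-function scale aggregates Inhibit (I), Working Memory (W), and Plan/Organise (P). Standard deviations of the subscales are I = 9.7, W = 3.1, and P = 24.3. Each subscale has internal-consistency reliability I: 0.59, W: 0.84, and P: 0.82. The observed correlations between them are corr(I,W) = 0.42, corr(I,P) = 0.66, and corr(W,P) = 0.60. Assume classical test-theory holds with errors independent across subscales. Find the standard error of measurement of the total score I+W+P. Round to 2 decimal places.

12.10

Var(total) = 694.19 + 426.792 = 1120.98.
True-score variance = 547.787 + 426.792 = 974.579, so reliability = 0.8694.
Error variance = 1120.98 − 974.579 = 146.403; SEM = √146.403 = 12.10.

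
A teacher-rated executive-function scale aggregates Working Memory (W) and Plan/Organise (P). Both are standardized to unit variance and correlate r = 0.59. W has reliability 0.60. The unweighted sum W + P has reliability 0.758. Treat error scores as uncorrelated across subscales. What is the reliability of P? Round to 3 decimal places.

0.630

Var(W+P) = 2 + 2·0.59 = 3.180.
True-score variance = ρ_W + ρ_P + 2·0.59, so 0.758 = (0.60 + ρ_P + 1.18) / 3.180.
ρ_P = 0.758·3.180 − 0.60 − 1.18 = 0.630.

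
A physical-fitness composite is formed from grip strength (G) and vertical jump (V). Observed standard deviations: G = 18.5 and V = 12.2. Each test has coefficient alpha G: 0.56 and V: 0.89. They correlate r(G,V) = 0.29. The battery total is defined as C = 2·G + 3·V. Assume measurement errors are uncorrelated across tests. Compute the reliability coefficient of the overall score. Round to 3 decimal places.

Var(C) = 2²·18.5² + 3²·12.2² + 2·[6·18.5·12.2·0.29] = 2708.56 + 785.436 = 3494.
Because errors are independent across components, Cov(Tᵢ,Tⱼ) = Cov(Xᵢ,Xⱼ); the off-diagonal part of the true-score variance is the same as above.
True-score variance = [2²·18.5²·0.56 + 3²·12.2²·0.89] + 785.436 = 1958.85 + 785.436 = 2744.28.
Reliability = 2744.28 / 3494 = 0.785.

0.785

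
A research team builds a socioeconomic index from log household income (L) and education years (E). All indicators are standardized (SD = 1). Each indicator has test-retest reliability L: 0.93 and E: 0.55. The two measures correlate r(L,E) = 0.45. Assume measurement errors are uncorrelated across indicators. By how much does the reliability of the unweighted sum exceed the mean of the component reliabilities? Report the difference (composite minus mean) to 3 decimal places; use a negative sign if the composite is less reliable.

Var(sum) = 2 + 0.9 = 2.9; true-score variance = 1.48 + 0.9 = 2.38; composite reliability = 0.8207.
Mean component reliability = 0.7400.
Difference = 0.8207 − 0.7400 = 0.081.

0.081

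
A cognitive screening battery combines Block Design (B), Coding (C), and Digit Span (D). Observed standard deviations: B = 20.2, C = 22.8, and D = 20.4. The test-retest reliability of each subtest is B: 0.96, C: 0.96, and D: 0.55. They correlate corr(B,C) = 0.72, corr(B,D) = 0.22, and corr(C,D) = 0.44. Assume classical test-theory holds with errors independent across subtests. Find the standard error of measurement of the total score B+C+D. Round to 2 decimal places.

Var(total) = 1344.04 + 1253.83 = 2597.87.
True-score variance = 1119.65 + 1253.83 = 2373.48, so reliability = 0.9136.
Error variance = 2597.87 − 2373.48 = 224.387; SEM = √224.387 = 14.98.

14.98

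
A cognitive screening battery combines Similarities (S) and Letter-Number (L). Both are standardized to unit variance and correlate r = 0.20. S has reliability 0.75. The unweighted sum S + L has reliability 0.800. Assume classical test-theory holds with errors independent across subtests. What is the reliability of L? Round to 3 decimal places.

Var(S+L) = 2 + 2·0.20 = 2.400.
True-score variance = ρ_S + ρ_L + 2·0.20, so 0.800 = (0.75 + ρ_L + 0.40) / 2.400.
ρ_L = 0.800·2.400 − 0.75 − 0.40 = 0.770.

0.770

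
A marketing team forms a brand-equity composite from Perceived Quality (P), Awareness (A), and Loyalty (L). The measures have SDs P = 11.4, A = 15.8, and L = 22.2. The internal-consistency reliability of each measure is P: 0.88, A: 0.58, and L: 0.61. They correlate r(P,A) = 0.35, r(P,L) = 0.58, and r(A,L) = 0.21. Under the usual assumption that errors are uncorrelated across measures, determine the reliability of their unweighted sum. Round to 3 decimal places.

0.783

Var(P+A+L) = 11.4² + 15.8² + 22.2² + 2·[11.4·15.8·0.35 + 11.4·22.2·0.58 + 15.8·22.2·0.21] = 872.44 + 566.976 = 1439.42.
With uncorrelated errors the cross-covariances are all true-score covariance, so they carry over unchanged; only the diagonal terms shrink to ρᵢσᵢ².
True-score variance = [11.4²·0.88 + 15.8²·0.58 + 22.2²·0.61] + 566.976 = 559.788 + 566.976 = 1126.76.
Reliability = 1126.76 / 1439.42 = 0.783.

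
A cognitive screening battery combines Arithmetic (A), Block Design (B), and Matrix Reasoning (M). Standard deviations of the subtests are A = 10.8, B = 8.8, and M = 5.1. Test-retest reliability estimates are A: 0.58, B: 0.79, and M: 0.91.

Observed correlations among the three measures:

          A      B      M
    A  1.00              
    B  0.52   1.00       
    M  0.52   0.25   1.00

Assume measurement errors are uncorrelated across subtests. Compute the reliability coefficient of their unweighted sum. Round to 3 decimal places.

Var(A+B+M) = 10.8² + 8.8² + 5.1² + 2·[10.8·8.8·0.52 + 10.8·5.1·0.52 + 8.8·5.1·0.25] = 220.09 + 178.565 = 398.655.
With uncorrelated errors the cross-covariances are all true-score covariance, so they carry over unchanged; only the diagonal terms shrink to ρᵢσᵢ².
True-score variance = [10.8²·0.58 + 8.8²·0.79 + 5.1²·0.91] + 178.565 = 152.498 + 178.565 = 331.063.
Reliability = 331.063 / 398.655 = 0.830.

0.830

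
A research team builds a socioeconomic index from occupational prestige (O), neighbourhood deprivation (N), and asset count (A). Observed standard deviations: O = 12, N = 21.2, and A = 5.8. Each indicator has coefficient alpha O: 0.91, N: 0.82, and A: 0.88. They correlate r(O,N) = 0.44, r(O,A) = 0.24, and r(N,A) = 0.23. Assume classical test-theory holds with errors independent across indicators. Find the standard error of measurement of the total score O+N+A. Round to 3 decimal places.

Var(total) = 627.08 + 313.842 = 940.922.
True-score variance = 529.184 + 313.842 = 843.026, so reliability = 0.8960.
Error variance = 940.922 − 843.026 = 97.896; SEM = √97.896 = 9.894.

9.894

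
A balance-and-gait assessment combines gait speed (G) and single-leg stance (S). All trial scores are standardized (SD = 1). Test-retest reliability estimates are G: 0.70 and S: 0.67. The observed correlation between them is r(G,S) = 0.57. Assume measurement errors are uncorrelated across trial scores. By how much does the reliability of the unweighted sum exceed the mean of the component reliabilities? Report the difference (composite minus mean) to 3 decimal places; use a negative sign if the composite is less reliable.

0.114

Var(sum) = 2 + 1.14 = 3.14; true-score variance = 1.37 + 1.14 = 2.51; composite reliability = 0.7994.
Mean component reliability = 0.6850.
Difference = 0.7994 − 0.6850 = 0.114.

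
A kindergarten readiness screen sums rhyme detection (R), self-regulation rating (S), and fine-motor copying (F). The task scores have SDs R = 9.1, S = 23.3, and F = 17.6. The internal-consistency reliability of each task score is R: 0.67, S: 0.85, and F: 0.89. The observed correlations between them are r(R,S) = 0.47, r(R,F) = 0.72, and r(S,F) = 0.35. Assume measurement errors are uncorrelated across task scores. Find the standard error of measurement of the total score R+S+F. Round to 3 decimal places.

Var(total) = 935.46 + 716.995 = 1652.45.
True-score variance = 792.626 + 716.995 = 1509.62, so reliability = 0.9136.
Error variance = 1652.45 − 1509.62 = 142.834; SEM = √142.834 = 11.951.

11.951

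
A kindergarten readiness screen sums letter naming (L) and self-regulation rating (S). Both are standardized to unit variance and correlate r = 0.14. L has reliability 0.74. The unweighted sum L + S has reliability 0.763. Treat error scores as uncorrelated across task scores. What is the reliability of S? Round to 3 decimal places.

Var(L+S) = 2 + 2·0.14 = 2.280.
True-score variance = ρ_L + ρ_S + 2·0.14, so 0.763 = (0.74 + ρ_S + 0.28) / 2.280.
ρ_S = 0.763·2.280 − 0.74 − 0.28 = 0.720.

0.720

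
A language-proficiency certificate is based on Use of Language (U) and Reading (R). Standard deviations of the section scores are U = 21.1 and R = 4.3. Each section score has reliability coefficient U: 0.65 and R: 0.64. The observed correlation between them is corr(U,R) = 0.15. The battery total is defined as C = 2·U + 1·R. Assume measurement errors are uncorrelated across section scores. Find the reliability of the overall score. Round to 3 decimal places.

0.660

Var(C) = 2²·21.1² + 4.3² + 2·[2·21.1·4.3·0.15] = 1799.33 + 54.438 = 1853.77.
With uncorrelated errors the cross-covariances are all true-score covariance, so they carry over unchanged; only the diagonal terms shrink to ρᵢσᵢ².
True-score variance = [2²·21.1²·0.65 + 4.3²·0.64] + 54.438 = 1169.38 + 54.438 = 1223.82.
Reliability = 1223.82 / 1853.77 = 0.660.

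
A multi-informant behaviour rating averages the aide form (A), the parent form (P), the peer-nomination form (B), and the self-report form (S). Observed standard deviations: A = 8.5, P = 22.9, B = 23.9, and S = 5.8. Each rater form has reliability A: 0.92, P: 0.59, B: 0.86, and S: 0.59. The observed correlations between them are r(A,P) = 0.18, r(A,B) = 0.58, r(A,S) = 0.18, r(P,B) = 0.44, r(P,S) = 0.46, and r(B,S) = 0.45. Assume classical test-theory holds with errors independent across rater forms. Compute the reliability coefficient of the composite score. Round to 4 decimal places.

0.8604

Var(A+P+B+S) = 8.5² + 22.9² + 23.9² + 5.8² + 2·[8.5·22.9·0.18 + 8.5·23.9·0.58 + 8.5·5.8·0.18 + 22.9·23.9·0.44 + 22.9·5.8·0.46 + 23.9·5.8·0.45] = 1201.51 + 1052.06 = 2253.57.
Because errors are independent across components, Cov(Tᵢ,Tⱼ) = Cov(Xᵢ,Xⱼ); the off-diagonal part of the true-score variance is the same as above.
True-score variance = [8.5²·0.92 + 22.9²·0.59 + 23.9²·0.86 + 5.8²·0.59] + 1052.06 = 886.96 + 1052.06 = 1939.02.
Reliability = 1939.02 / 2253.57 = 0.8604.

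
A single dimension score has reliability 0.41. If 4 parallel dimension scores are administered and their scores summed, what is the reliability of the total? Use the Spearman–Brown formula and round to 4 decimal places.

0.7354

ρ_k = kρ / (1 + (k−1)ρ) = 4·0.41 / (1 + 3·0.41) = 1.640 / 2.230 = 0.7354.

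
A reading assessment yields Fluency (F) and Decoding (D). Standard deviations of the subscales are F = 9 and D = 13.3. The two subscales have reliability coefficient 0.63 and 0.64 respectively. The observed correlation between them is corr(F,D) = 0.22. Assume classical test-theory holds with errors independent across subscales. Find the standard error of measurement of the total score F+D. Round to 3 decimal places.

9.677

Var(total) = 257.89 + 52.668 = 310.558.
True-score variance = 164.24 + 52.668 = 216.908, so reliability = 0.6984.
Error variance = 310.558 − 216.908 = 93.6504; SEM = √93.6504 = 9.677.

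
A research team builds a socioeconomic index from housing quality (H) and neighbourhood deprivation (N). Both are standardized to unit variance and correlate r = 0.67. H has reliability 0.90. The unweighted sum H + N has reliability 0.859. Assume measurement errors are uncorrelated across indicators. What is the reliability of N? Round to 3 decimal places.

Var(H+N) = 2 + 2·0.67 = 3.340.
True-score variance = ρ_H + ρ_N + 2·0.67, so 0.859 = (0.90 + ρ_N + 1.34) / 3.340.
ρ_N = 0.859·3.340 − 0.90 − 1.34 = 0.629.

0.629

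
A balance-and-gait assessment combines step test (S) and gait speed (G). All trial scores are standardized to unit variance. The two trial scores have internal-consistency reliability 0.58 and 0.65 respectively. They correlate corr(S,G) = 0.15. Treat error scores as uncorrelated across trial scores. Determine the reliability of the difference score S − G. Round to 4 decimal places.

0.5471

Var(S−G) = 1 + 1 − 2·0.15 = 2 − 0.3 = 1.7.
Because errors are independent across components, Cov(Tᵢ,Tⱼ) = Cov(Xᵢ,Xⱼ); the off-diagonal part of the true-score variance is the same as above.
True-score variance = [0.58 + 0.65] − 0.3 = 1.23 − 0.3 = 0.93.
Reliability = 0.93 / 1.7 = 0.5471.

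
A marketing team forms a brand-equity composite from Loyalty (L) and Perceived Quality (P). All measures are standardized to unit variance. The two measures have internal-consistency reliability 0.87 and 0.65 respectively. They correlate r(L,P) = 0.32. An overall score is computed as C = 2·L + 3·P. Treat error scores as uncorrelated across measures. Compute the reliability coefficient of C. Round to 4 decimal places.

0.7821

Var(C) = 2² + 3² + 2·[6·0.32] = 13 + 3.84 = 16.84.
Under uncorrelated errors the observed covariances equal the true-score covariances, so only the own-variance terms attenuate.
True-score variance = [2²·0.87 + 3²·0.65] + 3.84 = 9.33 + 3.84 = 13.17.
Reliability = 13.17 / 16.84 = 0.7821.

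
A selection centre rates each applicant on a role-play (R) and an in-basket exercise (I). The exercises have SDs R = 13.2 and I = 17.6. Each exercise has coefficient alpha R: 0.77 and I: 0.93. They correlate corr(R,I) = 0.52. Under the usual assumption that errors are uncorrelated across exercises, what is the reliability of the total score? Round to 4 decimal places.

0.9149

Var(R+I) = 13.2² + 17.6² + 2·[13.2·17.6·0.52] = 484 + 241.613 = 725.613.
Under uncorrelated errors the observed covariances equal the true-score covariances, so only the own-variance terms attenuate.
True-score variance = [13.2²·0.77 + 17.6²·0.93] + 241.613 = 422.242 + 241.613 = 663.854.
Reliability = 663.854 / 725.613 = 0.9149.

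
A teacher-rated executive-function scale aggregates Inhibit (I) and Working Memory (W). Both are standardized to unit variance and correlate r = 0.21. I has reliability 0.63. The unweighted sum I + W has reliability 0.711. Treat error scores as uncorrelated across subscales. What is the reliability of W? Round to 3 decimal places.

Var(I+W) = 2 + 2·0.21 = 2.420.
True-score variance = ρ_I + ρ_W + 2·0.21, so 0.711 = (0.63 + ρ_W + 0.42) / 2.420.
ρ_W = 0.711·2.420 − 0.63 − 0.42 = 0.671.

0.671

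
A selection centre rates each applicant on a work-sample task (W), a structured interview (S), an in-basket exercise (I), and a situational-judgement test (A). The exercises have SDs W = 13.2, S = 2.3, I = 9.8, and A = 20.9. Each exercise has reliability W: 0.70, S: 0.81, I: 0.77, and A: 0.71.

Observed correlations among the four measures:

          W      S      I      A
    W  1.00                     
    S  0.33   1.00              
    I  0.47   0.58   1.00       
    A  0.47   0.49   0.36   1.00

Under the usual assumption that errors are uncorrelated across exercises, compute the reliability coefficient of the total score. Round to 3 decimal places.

0.849

Var(W+S+I+A) = 13.2² + 2.3² + 9.8² + 20.9² + 2·[13.2·2.3·0.33 + 13.2·9.8·0.47 + 13.2·20.9·0.47 + 2.3·9.8·0.58 + 2.3·20.9·0.49 + 9.8·20.9·0.36] = 712.38 + 621.689 = 1334.07.
Under uncorrelated errors the observed covariances equal the true-score covariances, so only the own-variance terms attenuate.
True-score variance = [13.2²·0.70 + 2.3²·0.81 + 9.8²·0.77 + 20.9²·0.71] + 621.689 = 510.339 + 621.689 = 1132.03.
Reliability = 1132.03 / 1334.07 = 0.849.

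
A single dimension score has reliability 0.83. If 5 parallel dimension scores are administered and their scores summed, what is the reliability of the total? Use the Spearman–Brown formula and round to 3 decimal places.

ρ_k = kρ / (1 + (k−1)ρ) = 5·0.83 / (1 + 4·0.83) = 4.150 / 4.320 = 0.961.

0.961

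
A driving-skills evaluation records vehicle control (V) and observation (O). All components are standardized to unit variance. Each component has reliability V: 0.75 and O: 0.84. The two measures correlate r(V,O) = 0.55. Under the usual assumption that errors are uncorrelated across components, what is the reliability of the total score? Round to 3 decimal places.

0.868

Var(V+O) = 2 + 2·[0.55] = 2 + 1.1 = 3.1.
With uncorrelated errors the cross-covariances are all true-score covariance, so they carry over unchanged; only the diagonal terms shrink to ρᵢσᵢ².
True-score variance = [0.75 + 0.84] + 1.1 = 1.59 + 1.1 = 2.69.
Reliability = 2.69 / 3.1 = 0.868.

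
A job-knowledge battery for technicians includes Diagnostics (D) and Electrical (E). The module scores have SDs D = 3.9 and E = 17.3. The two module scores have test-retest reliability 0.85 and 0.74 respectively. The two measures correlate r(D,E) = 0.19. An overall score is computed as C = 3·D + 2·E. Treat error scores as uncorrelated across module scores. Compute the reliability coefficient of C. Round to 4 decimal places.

0.7770

Var(C) = 3²·3.9² + 2²·17.3² + 2·[6·3.9·17.3·0.19] = 1334.05 + 153.832 = 1487.88.
With uncorrelated errors the cross-covariances are all true-score covariance, so they carry over unchanged; only the diagonal terms shrink to ρᵢσᵢ².
True-score variance = [3²·3.9²·0.85 + 2²·17.3²·0.74] + 153.832 = 1002.25 + 153.832 = 1156.09.
Reliability = 1156.09 / 1487.88 = 0.7770.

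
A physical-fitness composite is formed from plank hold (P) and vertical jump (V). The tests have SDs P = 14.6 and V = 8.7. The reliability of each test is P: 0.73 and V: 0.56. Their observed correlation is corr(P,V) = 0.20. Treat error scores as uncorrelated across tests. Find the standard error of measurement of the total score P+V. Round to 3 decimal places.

9.532

Var(total) = 288.85 + 50.808 = 339.658.
True-score variance = 197.993 + 50.808 = 248.801, so reliability = 0.7325.
Error variance = 339.658 − 248.801 = 90.8568; SEM = √90.8568 = 9.532.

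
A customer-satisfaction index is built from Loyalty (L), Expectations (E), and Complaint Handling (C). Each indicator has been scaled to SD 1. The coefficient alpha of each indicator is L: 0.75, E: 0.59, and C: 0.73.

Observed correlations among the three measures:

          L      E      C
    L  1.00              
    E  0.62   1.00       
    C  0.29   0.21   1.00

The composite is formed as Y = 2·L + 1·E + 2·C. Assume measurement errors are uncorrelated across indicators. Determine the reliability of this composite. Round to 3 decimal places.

Var(Y) = 2² + 1 + 2² + 2·[2·0.62 + 4·0.29 + 2·0.21] = 9 + 5.64 = 14.64.
Because errors are independent across components, Cov(Tᵢ,Tⱼ) = Cov(Xᵢ,Xⱼ); the off-diagonal part of the true-score variance is the same as above.
True-score variance = [2²·0.75 + 0.59 + 2²·0.73] + 5.64 = 6.51 + 5.64 = 12.15.
Reliability = 12.15 / 14.64 = 0.830.

0.830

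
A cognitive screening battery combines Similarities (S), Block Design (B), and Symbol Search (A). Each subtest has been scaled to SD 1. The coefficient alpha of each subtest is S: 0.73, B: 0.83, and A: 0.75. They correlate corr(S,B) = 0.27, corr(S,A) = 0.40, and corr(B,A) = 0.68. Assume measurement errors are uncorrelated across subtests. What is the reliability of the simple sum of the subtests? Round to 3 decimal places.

Var(S+B+A) = 3 + 2·[0.27 + 0.40 + 0.68] = 3 + 2.7 = 5.7.
Under uncorrelated errors the observed covariances equal the true-score covariances, so only the own-variance terms attenuate.
True-score variance = [0.73 + 0.83 + 0.75] + 2.7 = 2.31 + 2.7 = 5.01.
Reliability = 5.01 / 5.7 = 0.879.

0.879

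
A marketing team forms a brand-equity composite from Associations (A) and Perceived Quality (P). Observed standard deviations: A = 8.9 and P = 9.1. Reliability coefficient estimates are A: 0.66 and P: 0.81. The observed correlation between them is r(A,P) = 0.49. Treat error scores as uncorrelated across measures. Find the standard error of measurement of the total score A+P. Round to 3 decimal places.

6.532

Var(total) = 162.02 + 79.3702 = 241.39.
True-score variance = 119.355 + 79.3702 = 198.725, so reliability = 0.8233.
Error variance = 241.39 − 198.725 = 42.6653; SEM = √42.6653 = 6.532.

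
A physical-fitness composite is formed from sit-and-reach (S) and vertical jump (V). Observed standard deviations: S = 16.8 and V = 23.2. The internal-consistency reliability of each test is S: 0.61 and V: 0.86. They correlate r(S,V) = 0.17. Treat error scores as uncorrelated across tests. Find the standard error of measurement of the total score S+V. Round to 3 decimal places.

13.617

Var(total) = 820.48 + 132.518 = 952.998.
True-score variance = 635.053 + 132.518 = 767.571, so reliability = 0.8054.
Error variance = 952.998 − 767.571 = 185.427; SEM = √185.427 = 13.617.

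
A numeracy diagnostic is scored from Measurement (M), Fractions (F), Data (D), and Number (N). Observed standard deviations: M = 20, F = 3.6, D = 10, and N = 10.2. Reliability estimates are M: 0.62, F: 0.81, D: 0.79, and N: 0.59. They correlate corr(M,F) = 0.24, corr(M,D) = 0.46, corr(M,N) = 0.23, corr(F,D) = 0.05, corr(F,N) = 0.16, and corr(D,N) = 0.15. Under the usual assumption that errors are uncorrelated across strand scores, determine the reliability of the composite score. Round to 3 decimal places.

0.776

Var(M+F+D+N) = 20² + 3.6² + 10² + 10.2² + 2·[20·3.6·0.24 + 20·10·0.46 + 20·10.2·0.23 + 3.6·10·0.05 + 3.6·10.2·0.16 + 10·10.2·0.15] = 617 + 358.35 = 975.35.
Under uncorrelated errors the observed covariances equal the true-score covariances, so only the own-variance terms attenuate.
True-score variance = [20²·0.62 + 3.6²·0.81 + 10²·0.79 + 10.2²·0.59] + 358.35 = 398.881 + 358.35 = 757.232.
Reliability = 757.232 / 975.35 = 0.776.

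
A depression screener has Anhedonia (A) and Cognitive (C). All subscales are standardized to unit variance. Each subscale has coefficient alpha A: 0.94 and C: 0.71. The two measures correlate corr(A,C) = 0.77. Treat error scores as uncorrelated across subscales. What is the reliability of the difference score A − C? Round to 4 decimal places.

0.2391

Var(A−C) = 1 + 1 − 2·0.77 = 2 − 1.54 = 0.46.
Under uncorrelated errors the observed covariances equal the true-score covariances, so only the own-variance terms attenuate.
True-score variance = [0.94 + 0.71] − 1.54 = 1.65 − 1.54 = 0.11.
Reliability = 0.11 / 0.46 = 0.2391.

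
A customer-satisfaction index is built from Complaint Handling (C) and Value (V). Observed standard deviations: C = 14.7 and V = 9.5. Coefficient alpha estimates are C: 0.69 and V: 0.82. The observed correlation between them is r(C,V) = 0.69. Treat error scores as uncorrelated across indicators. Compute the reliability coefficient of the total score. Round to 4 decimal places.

Var(C+V) = 14.7² + 9.5² + 2·[14.7·9.5·0.69] = 306.34 + 192.717 = 499.057.
Under uncorrelated errors the observed covariances equal the true-score covariances, so only the own-variance terms attenuate.
True-score variance = [14.7²·0.69 + 9.5²·0.82] + 192.717 = 223.107 + 192.717 = 415.824.
Reliability = 415.824 / 499.057 = 0.8332.

0.8332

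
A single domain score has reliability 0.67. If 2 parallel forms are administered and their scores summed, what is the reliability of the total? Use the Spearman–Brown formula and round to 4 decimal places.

ρ_k = kρ / (1 + (k−1)ρ) = 2·0.67 / (1 + 1·0.67) = 1.340 / 1.670 = 0.8024.

0.8024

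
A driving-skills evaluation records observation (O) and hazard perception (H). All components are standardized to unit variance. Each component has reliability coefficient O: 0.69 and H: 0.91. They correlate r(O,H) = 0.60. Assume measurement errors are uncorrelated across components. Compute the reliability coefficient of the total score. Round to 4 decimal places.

0.8750

Var(O+H) = 2 + 2·[0.60] = 2 + 1.2 = 3.2.
With uncorrelated errors the cross-covariances are all true-score covariance, so they carry over unchanged; only the diagonal terms shrink to ρᵢσᵢ².
True-score variance = [0.69 + 0.91] + 1.2 = 1.6 + 1.2 = 2.8.
Reliability = 2.8 / 3.2 = 0.8750.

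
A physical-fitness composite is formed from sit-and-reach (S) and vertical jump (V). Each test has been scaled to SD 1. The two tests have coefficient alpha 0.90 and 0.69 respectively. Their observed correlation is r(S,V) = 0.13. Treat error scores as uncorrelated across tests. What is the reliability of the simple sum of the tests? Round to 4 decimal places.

0.8186

Var(S+V) = 2 + 2·[0.13] = 2 + 0.26 = 2.26.
Under uncorrelated errors the observed covariances equal the true-score covariances, so only the own-variance terms attenuate.
True-score variance = [0.90 + 0.69] + 0.26 = 1.59 + 0.26 = 1.85.
Reliability = 1.85 / 2.26 = 0.8186.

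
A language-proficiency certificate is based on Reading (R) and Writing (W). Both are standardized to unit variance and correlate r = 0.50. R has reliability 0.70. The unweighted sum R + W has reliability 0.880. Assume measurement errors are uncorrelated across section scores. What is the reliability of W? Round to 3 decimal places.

Var(R+W) = 2 + 2·0.50 = 3.000.
True-score variance = ρ_R + ρ_W + 2·0.50, so 0.880 = (0.70 + ρ_W + 1.00) / 3.000.
ρ_W = 0.880·3.000 − 0.70 − 1.00 = 0.940.

0.940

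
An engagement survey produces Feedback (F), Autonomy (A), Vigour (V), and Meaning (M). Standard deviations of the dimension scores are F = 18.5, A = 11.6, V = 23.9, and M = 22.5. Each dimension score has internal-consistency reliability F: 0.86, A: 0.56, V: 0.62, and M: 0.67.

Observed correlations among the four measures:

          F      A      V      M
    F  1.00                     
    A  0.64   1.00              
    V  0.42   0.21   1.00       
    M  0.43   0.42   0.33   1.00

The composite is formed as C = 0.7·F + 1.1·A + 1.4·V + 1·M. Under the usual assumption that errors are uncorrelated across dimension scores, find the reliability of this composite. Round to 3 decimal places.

0.814

Var(C) = 0.7²·18.5² + 1.1²·11.6² + 1.4²·23.9² + 22.5² + 2·[0.77·18.5·11.6·0.64 + 0.98·18.5·23.9·0.42 + 0.7·18.5·22.5·0.43 + 1.54·11.6·23.9·0.21 + 1.1·11.6·22.5·0.42 + 1.4·23.9·22.5·0.33] = 1956.34 + 1743.43 = 3699.78.
Under uncorrelated errors the observed covariances equal the true-score covariances, so only the own-variance terms attenuate.
True-score variance = [0.7²·18.5²·0.86 + 1.1²·11.6²·0.56 + 1.4²·23.9²·0.62 + 22.5²·0.67] + 1743.43 = 1268.72 + 1743.43 = 3012.16.
Reliability = 3012.16 / 3699.78 = 0.814.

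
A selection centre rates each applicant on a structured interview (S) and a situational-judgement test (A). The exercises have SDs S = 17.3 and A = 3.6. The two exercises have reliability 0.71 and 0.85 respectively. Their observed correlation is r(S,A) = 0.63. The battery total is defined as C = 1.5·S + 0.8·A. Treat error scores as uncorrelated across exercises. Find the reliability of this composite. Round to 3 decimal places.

Var(C) = 1.5²·17.3² + 0.8²·3.6² + 2·[1.2·17.3·3.6·0.63] = 681.697 + 94.1674 = 775.864.
With uncorrelated errors the cross-covariances are all true-score covariance, so they carry over unchanged; only the diagonal terms shrink to ρᵢσᵢ².
True-score variance = [1.5²·17.3²·0.71 + 0.8²·3.6²·0.85] + 94.1674 = 485.166 + 94.1674 = 579.333.
Reliability = 579.333 / 775.864 = 0.747.

0.747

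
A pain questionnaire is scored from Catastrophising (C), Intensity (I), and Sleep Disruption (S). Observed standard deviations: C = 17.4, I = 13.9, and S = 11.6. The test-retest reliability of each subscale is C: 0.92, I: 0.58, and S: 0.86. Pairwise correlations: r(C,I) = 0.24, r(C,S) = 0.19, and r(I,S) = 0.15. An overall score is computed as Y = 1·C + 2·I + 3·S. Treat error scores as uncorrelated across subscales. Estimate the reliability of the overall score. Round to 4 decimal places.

0.8294

Var(Y) = 17.4² + 2²·13.9² + 3²·11.6² + 2·[2·17.4·13.9·0.24 + 3·17.4·11.6·0.19 + 6·13.9·11.6·0.15] = 2286.64 + 752.515 = 3039.16.
Under uncorrelated errors the observed covariances equal the true-score covariances, so only the own-variance terms attenuate.
True-score variance = [17.4²·0.92 + 2²·13.9²·0.58 + 3²·11.6²·0.86] + 752.515 = 1768.28 + 752.515 = 2520.8.
Reliability = 2520.8 / 3039.16 = 0.8294.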